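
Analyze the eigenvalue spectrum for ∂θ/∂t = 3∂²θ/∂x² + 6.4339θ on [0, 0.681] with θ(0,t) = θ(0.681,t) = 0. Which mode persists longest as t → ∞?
Eigenvalues: λₙ = 3n²π²/0.681² - 6.4339.
First three modes:
  n=1: λ₁ = 3π²/0.681² - 6.4339 ≈ 57.411
  n=2: λ₂ = 12π²/0.681² - 6.4339 ≈ 248.946
  n=3: λ₃ = 27π²/0.681² - 6.4339 ≈ 568.171
Since 3π²/0.681² ≈ 63.845 > 6.4339, all λₙ > 0.
The n=1 mode decays slowest → dominates as t → ∞.
Asymptotic: θ ~ c₁ sin(πx/0.681) e^{-λ₁t} with decay rate λ₁ ≈ 57.411.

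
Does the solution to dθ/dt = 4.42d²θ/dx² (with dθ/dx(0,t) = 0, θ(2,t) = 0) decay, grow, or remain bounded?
θ → 0. Heat escapes through the Dirichlet boundary.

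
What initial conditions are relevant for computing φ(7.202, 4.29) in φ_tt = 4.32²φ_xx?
Domain of dependence: [-11.3308, 25.7348]. Signals travel at speed 4.32, so data within |x - 7.202| ≤ 4.32·4.29 = 18.5328 can reach the point.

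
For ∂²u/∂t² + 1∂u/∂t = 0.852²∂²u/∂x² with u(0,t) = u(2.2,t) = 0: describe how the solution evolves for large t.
u → 0. Damping (γ=1) dissipates energy; oscillations decay exponentially.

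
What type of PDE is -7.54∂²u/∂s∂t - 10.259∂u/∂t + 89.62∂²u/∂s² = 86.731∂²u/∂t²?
Rewriting in standard form: 89.62∂²u/∂s² - 7.54∂²u/∂s∂t - 86.731∂²u/∂t² - 10.259∂u/∂t = 0. With A = 89.62, B = -7.54, C = -86.731, the discriminant is 31148.18048. This is a hyperbolic PDE.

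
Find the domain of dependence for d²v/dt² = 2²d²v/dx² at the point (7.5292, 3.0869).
Domain of dependence: [1.3554, 13.703]. Signals travel at speed 2, so data within |x - 7.5292| ≤ 2·3.0869 = 6.1738 can reach the point.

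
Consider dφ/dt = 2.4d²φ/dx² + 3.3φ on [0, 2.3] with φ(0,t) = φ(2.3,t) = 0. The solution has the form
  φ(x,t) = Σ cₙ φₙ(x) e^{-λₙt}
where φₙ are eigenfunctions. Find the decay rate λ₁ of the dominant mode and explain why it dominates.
Eigenvalues: λₙ = 2.4n²π²/2.3² - 3.3.
First three modes:
  n=1: λ₁ = 2.4π²/2.3² - 3.3 ≈ 1.178
  n=2: λ₂ = 9.6π²/2.3² - 3.3 ≈ 14.611
  n=3: λ₃ = 21.6π²/2.3² - 3.3 ≈ 36.999
Since 2.4π²/2.3² ≈ 4.478 > 3.3, all λₙ > 0.
The n=1 mode decays slowest → dominates as t → ∞.
Asymptotic: φ ~ c₁ sin(πx/2.3) e^{-λ₁t} with decay rate λ₁ ≈ 1.178.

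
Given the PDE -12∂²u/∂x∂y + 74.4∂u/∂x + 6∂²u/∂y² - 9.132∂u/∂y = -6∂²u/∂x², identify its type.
Rewriting in standard form: 6∂²u/∂x² - 12∂²u/∂x∂y + 6∂²u/∂y² + 74.4∂u/∂x - 9.132∂u/∂y = 0. The second-order coefficients are A = 6, B = -12, C = 6. Since B² - 4AC = 0 = 0, this is a parabolic PDE.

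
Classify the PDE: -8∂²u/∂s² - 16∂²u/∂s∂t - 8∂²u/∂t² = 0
A = -8, B = -16, C = -8. Discriminant B² - 4AC = 0. Since 0 = 0, parabolic.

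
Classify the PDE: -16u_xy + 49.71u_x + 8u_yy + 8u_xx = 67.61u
Rewriting in standard form: 8u_xx - 16u_xy + 8u_yy + 49.71u_x - 67.61u = 0. A = 8, B = -16, C = 8. Discriminant B² - 4AC = 0. Since 0 = 0, parabolic.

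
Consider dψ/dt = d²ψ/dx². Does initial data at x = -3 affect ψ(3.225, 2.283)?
Yes, for any finite x. The heat equation has infinite propagation speed, so all initial data affects all points at any t > 0.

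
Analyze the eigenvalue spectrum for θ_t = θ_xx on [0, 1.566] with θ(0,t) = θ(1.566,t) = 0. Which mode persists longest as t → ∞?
Eigenvalues: λₙ = n²π²/1.566².
First three modes:
  n=1: λ₁ = π²/1.566² ≈ 4.025
  n=2: λ₂ = 4π²/1.566² ≈ 16.098 (4× faster decay)
  n=3: λ₃ = 9π²/1.566² ≈ 36.221 (9× faster decay)
As t → ∞, higher modes decay exponentially faster. The n=1 mode dominates: θ ~ c₁ sin(πx/1.566) e^{-λ₁t}.
Decay rate: λ₁ = π²/1.566² ≈ 4.025.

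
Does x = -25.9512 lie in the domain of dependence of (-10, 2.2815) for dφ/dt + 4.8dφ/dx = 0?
No. Only data at x = -20.9512 affects (-10, 2.2815). Advection has one-way propagation along characteristics.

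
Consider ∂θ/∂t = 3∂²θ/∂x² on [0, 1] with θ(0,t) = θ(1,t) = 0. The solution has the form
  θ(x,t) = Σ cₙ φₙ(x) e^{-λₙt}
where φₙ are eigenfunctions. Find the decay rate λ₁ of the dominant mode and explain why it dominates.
Eigenvalues: λₙ = 3n²π².
First three modes:
  n=1: λ₁ = 3π² ≈ 29.609
  n=2: λ₂ = 12π² ≈ 118.435 (4× faster decay)
  n=3: λ₃ = 27π² ≈ 266.479 (9× faster decay)
As t → ∞, higher modes decay exponentially faster. The n=1 mode dominates: θ ~ c₁ sin(πx) e^{-λ₁t}.
Decay rate: λ₁ = 3π² ≈ 29.609.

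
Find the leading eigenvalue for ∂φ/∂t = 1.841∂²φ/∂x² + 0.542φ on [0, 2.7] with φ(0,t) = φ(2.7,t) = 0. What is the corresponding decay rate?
Eigenvalues: λₙ = 1.841n²π²/2.7² - 0.542.
First three modes:
  n=1: λ₁ = 1.841π²/2.7² - 0.542 ≈ 1.95
  n=2: λ₂ = 7.364π²/2.7² - 0.542 ≈ 9.428
  n=3: λ₃ = 16.569π²/2.7² - 0.542 ≈ 21.89
Since 1.841π²/2.7² ≈ 2.492 > 0.542, all λₙ > 0.
The n=1 mode decays slowest → dominates as t → ∞.
Asymptotic: φ ~ c₁ sin(πx/2.7) e^{-λ₁t} with decay rate λ₁ ≈ 1.95.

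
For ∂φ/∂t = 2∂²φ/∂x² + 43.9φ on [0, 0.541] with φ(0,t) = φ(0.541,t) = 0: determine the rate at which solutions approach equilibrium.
Eigenvalues: λₙ = 2n²π²/0.541² - 43.9.
First three modes:
  n=1: λ₁ = 2π²/0.541² - 43.9 ≈ 23.543
  n=2: λ₂ = 8π²/0.541² - 43.9 ≈ 225.871
  n=3: λ₃ = 18π²/0.541² - 43.9 ≈ 563.085
Since 2π²/0.541² ≈ 67.443 > 43.9, all λₙ > 0.
The n=1 mode decays slowest → dominates as t → ∞.
Asymptotic: φ ~ c₁ sin(πx/0.541) e^{-λ₁t} with decay rate λ₁ ≈ 23.543.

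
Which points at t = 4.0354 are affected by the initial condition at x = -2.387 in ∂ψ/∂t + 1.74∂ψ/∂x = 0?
At x = 4.634596. The characteristic carries data from (-2.387, 0) to (4.634596, 4.0354).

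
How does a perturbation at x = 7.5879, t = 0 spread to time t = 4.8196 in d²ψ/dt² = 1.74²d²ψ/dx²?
Domain of influence: [-0.798204, 15.974004]. Data at x = 7.5879 spreads outward at speed 1.74.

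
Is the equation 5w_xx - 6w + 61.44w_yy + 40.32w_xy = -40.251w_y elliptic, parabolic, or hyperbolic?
Rewriting in standard form: 5w_xx + 40.32w_xy + 61.44w_yy + 40.251w_y - 6w = 0. Computing B² - 4AC with A = 5, B = 40.32, C = 61.44: discriminant = 396.9024 (positive). Answer: hyperbolic.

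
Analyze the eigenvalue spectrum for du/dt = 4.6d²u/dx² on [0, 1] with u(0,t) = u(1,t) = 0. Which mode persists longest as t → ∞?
Eigenvalues: λₙ = 4.6n²π².
First three modes:
  n=1: λ₁ = 4.6π² ≈ 45.4
  n=2: λ₂ = 18.4π² ≈ 181.601 (4× faster decay)
  n=3: λ₃ = 41.4π² ≈ 408.602 (9× faster decay)
As t → ∞, higher modes decay exponentially faster. The n=1 mode dominates: u ~ c₁ sin(πx) e^{-λ₁t}.
Decay rate: λ₁ = 4.6π² ≈ 45.4.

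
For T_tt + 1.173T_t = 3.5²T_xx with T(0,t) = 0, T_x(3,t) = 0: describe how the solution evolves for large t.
T → 0. Damping (γ=1.173) dissipates energy; oscillations decay exponentially.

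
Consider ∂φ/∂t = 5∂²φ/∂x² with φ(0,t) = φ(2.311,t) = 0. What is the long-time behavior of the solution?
As t → ∞, φ → 0. Heat diffuses out through both boundaries.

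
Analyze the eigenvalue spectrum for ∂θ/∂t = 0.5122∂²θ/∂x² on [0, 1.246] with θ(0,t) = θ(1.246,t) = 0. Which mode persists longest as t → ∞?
Eigenvalues: λₙ = 0.5122n²π²/1.246².
First three modes:
  n=1: λ₁ = 0.5122π²/1.246² ≈ 3.256
  n=2: λ₂ = 2.0488π²/1.246² ≈ 13.025 (4× faster decay)
  n=3: λ₃ = 4.6098π²/1.246² ≈ 29.305 (9× faster decay)
As t → ∞, higher modes decay exponentially faster. The n=1 mode dominates: θ ~ c₁ sin(πx/1.246) e^{-λ₁t}.
Decay rate: λ₁ = 0.5122π²/1.246² ≈ 3.256.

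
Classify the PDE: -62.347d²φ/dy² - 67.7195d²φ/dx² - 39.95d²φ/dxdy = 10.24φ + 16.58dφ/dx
Rewriting in standard form: -67.7195d²φ/dx² - 39.95d²φ/dxdy - 62.347d²φ/dy² - 16.58dφ/dx - 10.24φ = 0. A = -67.7195, B = -39.95, C = -62.347. Discriminant B² - 4AC = -15292.428166. Since -15292.428166 < 0, elliptic.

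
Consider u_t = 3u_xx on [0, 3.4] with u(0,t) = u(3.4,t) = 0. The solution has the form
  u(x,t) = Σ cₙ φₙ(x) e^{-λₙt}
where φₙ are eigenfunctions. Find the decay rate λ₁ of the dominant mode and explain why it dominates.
Eigenvalues: λₙ = 3n²π²/3.4².
First three modes:
  n=1: λ₁ = 3π²/3.4² ≈ 2.561
  n=2: λ₂ = 12π²/3.4² ≈ 10.245 (4× faster decay)
  n=3: λ₃ = 27π²/3.4² ≈ 23.052 (9× faster decay)
As t → ∞, higher modes decay exponentially faster. The n=1 mode dominates: u ~ c₁ sin(πx/3.4) e^{-λ₁t}.
Decay rate: λ₁ = 3π²/3.4² ≈ 2.561.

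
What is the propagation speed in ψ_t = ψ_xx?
Infinite. The heat equation is parabolic, not hyperbolic, so disturbances propagate instantly.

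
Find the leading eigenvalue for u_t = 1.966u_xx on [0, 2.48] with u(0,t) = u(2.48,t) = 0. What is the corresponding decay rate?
Eigenvalues: λₙ = 1.966n²π²/2.48².
First three modes:
  n=1: λ₁ = 1.966π²/2.48² ≈ 3.155
  n=2: λ₂ = 7.864π²/2.48² ≈ 12.619 (4× faster decay)
  n=3: λ₃ = 17.694π²/2.48² ≈ 28.394 (9× faster decay)
As t → ∞, higher modes decay exponentially faster. The n=1 mode dominates: u ~ c₁ sin(πx/2.48) e^{-λ₁t}.
Decay rate: λ₁ = 1.966π²/2.48² ≈ 3.155.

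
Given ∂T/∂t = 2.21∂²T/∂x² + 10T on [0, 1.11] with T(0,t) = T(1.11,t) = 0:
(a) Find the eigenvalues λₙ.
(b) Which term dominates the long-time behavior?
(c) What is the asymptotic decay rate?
Eigenvalues: λₙ = 2.21n²π²/1.11² - 10.
First three modes:
  n=1: λ₁ = 2.21π²/1.11² - 10 ≈ 7.703
  n=2: λ₂ = 8.84π²/1.11² - 10 ≈ 60.812
  n=3: λ₃ = 19.89π²/1.11² - 10 ≈ 149.327
Since 2.21π²/1.11² ≈ 17.703 > 10, all λₙ > 0.
The n=1 mode decays slowest → dominates as t → ∞.
Asymptotic: T ~ c₁ sin(πx/1.11) e^{-λ₁t} with decay rate λ₁ ≈ 7.703.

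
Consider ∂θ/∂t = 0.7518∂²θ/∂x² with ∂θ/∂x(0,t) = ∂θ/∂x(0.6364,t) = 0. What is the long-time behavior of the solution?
As t → ∞, θ → constant (steady state). Heat is conserved (no flux at boundaries); solution approaches the spatial average.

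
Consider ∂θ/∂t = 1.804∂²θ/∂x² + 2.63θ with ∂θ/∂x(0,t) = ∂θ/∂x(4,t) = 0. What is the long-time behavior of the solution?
As t → ∞, θ grows unboundedly. With Neumann BCs the constant mode has diffusion eigenvalue 0, so any r > 0 makes it grow like e^(2.63t); solution grows exponentially.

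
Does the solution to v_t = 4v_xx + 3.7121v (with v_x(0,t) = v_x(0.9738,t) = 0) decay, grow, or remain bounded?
v grows unboundedly. With Neumann BCs the constant mode has diffusion eigenvalue 0, so any r > 0 makes it grow like e^(3.7121t); solution grows exponentially.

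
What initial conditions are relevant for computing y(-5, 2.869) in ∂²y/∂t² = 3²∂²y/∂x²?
Domain of dependence: [-13.607, 3.607]. Signals travel at speed 3, so data within |x - -5| ≤ 3·2.869 = 8.607 can reach the point.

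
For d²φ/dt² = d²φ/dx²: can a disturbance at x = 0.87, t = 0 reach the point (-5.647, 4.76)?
No. The domain of dependence is [-10.407, -0.887], and 0.87 is outside this interval.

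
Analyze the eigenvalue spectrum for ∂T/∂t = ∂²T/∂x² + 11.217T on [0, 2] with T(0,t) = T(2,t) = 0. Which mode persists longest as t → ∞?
Eigenvalues: λₙ = n²π²/2² - 11.217.
First three modes:
  n=1: λ₁ = π²/2² - 11.217 ≈ -8.75
  n=2: λ₂ = 4π²/2² - 11.217 ≈ -1.347
  n=3: λ₃ = 9π²/2² - 11.217 ≈ 10.99
Since π²/2² ≈ 2.467 < 11.217, λ₁ < 0.
The n=1 mode grows fastest (−λₙ is largest for n=1) → dominates.
Asymptotic: T ~ c₁ sin(πx/2) e^{8.75t} (exponential growth at rate −λ₁ ≈ 8.75).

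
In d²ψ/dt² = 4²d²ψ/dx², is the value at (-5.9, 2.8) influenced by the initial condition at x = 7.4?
No. The domain of dependence is [-17.1, 5.3], and 7.4 is outside this interval.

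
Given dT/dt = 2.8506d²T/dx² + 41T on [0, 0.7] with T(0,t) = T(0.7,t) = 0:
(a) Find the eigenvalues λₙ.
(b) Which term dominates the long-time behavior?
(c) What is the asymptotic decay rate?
Eigenvalues: λₙ = 2.8506n²π²/0.7² - 41.
First three modes:
  n=1: λ₁ = 2.8506π²/0.7² - 41 ≈ 16.417
  n=2: λ₂ = 11.4024π²/0.7² - 41 ≈ 188.668
  n=3: λ₃ = 25.6554π²/0.7² - 41 ≈ 475.752
Since 2.8506π²/0.7² ≈ 57.417 > 41, all λₙ > 0.
The n=1 mode decays slowest → dominates as t → ∞.
Asymptotic: T ~ c₁ sin(πx/0.7) e^{-λ₁t} with decay rate λ₁ ≈ 16.417.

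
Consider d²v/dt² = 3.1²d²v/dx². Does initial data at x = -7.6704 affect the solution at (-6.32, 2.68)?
Yes. The domain of dependence is [-14.628, 1.988], and -7.6704 ∈ [-14.628, 1.988].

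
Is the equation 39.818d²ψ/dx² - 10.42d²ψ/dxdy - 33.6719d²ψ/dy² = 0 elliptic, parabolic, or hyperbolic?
Computing B² - 4AC with A = 39.818, B = -10.42, C = -33.6719: discriminant = 5471.5672568 (positive). Answer: hyperbolic.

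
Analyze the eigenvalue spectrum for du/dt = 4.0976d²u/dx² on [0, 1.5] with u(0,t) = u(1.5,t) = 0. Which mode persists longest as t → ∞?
Eigenvalues: λₙ = 4.0976n²π²/1.5².
First three modes:
  n=1: λ₁ = 4.0976π²/1.5² ≈ 17.974
  n=2: λ₂ = 16.3904π²/1.5² ≈ 71.896 (4× faster decay)
  n=3: λ₃ = 36.8784π²/1.5² ≈ 161.767 (9× faster decay)
As t → ∞, higher modes decay exponentially faster. The n=1 mode dominates: u ~ c₁ sin(πx/1.5) e^{-λ₁t}.
Decay rate: λ₁ = 4.0976π²/1.5² ≈ 17.974.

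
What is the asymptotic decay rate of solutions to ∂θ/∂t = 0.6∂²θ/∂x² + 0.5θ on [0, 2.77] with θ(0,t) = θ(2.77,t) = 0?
Eigenvalues: λₙ = 0.6n²π²/2.77² - 0.5.
First three modes:
  n=1: λ₁ = 0.6π²/2.77² - 0.5 ≈ 0.272
  n=2: λ₂ = 2.4π²/2.77² - 0.5 ≈ 2.587
  n=3: λ₃ = 5.4π²/2.77² - 0.5 ≈ 6.446
Since 0.6π²/2.77² ≈ 0.772 > 0.5, all λₙ > 0.
The n=1 mode decays slowest → dominates as t → ∞.
Asymptotic: θ ~ c₁ sin(πx/2.77) e^{-λ₁t} with decay rate λ₁ ≈ 0.272.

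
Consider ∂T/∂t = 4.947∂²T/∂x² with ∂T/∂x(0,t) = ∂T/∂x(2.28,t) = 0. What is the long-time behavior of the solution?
As t → ∞, T → constant (steady state). Heat is conserved (no flux at boundaries); solution approaches the spatial average.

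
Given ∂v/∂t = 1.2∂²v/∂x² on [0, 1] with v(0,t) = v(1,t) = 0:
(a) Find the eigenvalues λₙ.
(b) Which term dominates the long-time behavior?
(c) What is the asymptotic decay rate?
Eigenvalues: λₙ = 1.2n²π².
First three modes:
  n=1: λ₁ = 1.2π² ≈ 11.844
  n=2: λ₂ = 4.8π² ≈ 47.374 (4× faster decay)
  n=3: λ₃ = 10.8π² ≈ 106.592 (9× faster decay)
As t → ∞, higher modes decay exponentially faster. The n=1 mode dominates: v ~ c₁ sin(πx) e^{-λ₁t}.
Decay rate: λ₁ = 1.2π² ≈ 11.844.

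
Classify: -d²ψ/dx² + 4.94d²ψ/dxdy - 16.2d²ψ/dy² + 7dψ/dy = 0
Elliptic (discriminant = -40.3964).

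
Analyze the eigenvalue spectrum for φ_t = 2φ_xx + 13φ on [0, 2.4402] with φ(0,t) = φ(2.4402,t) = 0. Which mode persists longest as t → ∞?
Eigenvalues: λₙ = 2n²π²/2.4402² - 13.
First three modes:
  n=1: λ₁ = 2π²/2.4402² - 13 ≈ -9.685
  n=2: λ₂ = 8π²/2.4402² - 13 ≈ 0.26
  n=3: λ₃ = 18π²/2.4402² - 13 ≈ 16.835
Since 2π²/2.4402² ≈ 3.315 < 13, λ₁ < 0.
The n=1 mode grows fastest (−λₙ is largest for n=1) → dominates.
Asymptotic: φ ~ c₁ sin(πx/2.4402) e^{9.685t} (exponential growth at rate −λ₁ ≈ 9.685).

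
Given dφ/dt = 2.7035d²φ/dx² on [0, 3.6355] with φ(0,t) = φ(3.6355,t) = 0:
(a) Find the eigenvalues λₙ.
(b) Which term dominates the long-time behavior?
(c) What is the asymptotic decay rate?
Eigenvalues: λₙ = 2.7035n²π²/3.6355².
First three modes:
  n=1: λ₁ = 2.7035π²/3.6355² ≈ 2.019
  n=2: λ₂ = 10.814π²/3.6355² ≈ 8.075 (4× faster decay)
  n=3: λ₃ = 24.3315π²/3.6355² ≈ 18.169 (9× faster decay)
As t → ∞, higher modes decay exponentially faster. The n=1 mode dominates: φ ~ c₁ sin(πx/3.6355) e^{-λ₁t}.
Decay rate: λ₁ = 2.7035π²/3.6355² ≈ 2.019.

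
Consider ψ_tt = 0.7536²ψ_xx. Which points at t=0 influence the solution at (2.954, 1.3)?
Domain of dependence: [1.97432, 3.93368]. Signals travel at speed 0.7536, so data within |x - 2.954| ≤ 0.7536·1.3 = 0.97968 can reach the point.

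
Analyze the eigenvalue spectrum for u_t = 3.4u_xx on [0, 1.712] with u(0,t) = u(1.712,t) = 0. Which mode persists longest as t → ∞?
Eigenvalues: λₙ = 3.4n²π²/1.712².
First three modes:
  n=1: λ₁ = 3.4π²/1.712² ≈ 11.449
  n=2: λ₂ = 13.6π²/1.712² ≈ 45.796 (4× faster decay)
  n=3: λ₃ = 30.6π²/1.712² ≈ 103.042 (9× faster decay)
As t → ∞, higher modes decay exponentially faster. The n=1 mode dominates: u ~ c₁ sin(πx/1.712) e^{-λ₁t}.
Decay rate: λ₁ = 3.4π²/1.712² ≈ 11.449.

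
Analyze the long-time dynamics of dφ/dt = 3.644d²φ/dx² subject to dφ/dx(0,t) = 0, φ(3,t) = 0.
Long-time behavior: φ → 0. Heat escapes through the Dirichlet boundary.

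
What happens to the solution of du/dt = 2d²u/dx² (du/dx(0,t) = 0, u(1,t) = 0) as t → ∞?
u → 0. Heat escapes through the Dirichlet boundary.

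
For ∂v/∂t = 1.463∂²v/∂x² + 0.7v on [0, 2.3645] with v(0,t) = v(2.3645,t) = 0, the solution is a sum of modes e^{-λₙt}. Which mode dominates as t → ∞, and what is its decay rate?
Eigenvalues: λₙ = 1.463n²π²/2.3645² - 0.7.
First three modes:
  n=1: λ₁ = 1.463π²/2.3645² - 0.7 ≈ 1.883
  n=2: λ₂ = 5.852π²/2.3645² - 0.7 ≈ 9.631
  n=3: λ₃ = 13.167π²/2.3645² - 0.7 ≈ 22.544
Since 1.463π²/2.3645² ≈ 2.583 > 0.7, all λₙ > 0.
The n=1 mode decays slowest → dominates as t → ∞.
Asymptotic: v ~ c₁ sin(πx/2.3645) e^{-λ₁t} with decay rate λ₁ ≈ 1.883.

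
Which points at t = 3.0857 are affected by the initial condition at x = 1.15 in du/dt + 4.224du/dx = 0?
At x = 14.1839968. The characteristic carries data from (1.15, 0) to (14.1839968, 3.0857).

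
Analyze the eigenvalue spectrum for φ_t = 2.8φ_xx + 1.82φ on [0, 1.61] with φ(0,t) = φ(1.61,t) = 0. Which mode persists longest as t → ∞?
Eigenvalues: λₙ = 2.8n²π²/1.61² - 1.82.
First three modes:
  n=1: λ₁ = 2.8π²/1.61² - 1.82 ≈ 8.841
  n=2: λ₂ = 11.2π²/1.61² - 1.82 ≈ 40.825
  n=3: λ₃ = 25.2π²/1.61² - 1.82 ≈ 94.131
Since 2.8π²/1.61² ≈ 10.661 > 1.82, all λₙ > 0.
The n=1 mode decays slowest → dominates as t → ∞.
Asymptotic: φ ~ c₁ sin(πx/1.61) e^{-λ₁t} with decay rate λ₁ ≈ 8.841.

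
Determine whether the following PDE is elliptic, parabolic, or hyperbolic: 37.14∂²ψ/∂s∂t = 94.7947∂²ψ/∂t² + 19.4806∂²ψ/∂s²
Rewriting in standard form: -19.4806∂²ψ/∂s² + 37.14∂²ψ/∂s∂t - 94.7947∂²ψ/∂t² = 0. Coefficients: A = -19.4806, B = 37.14, C = -94.7947. B² - 4AC = -6007.25093128, which is negative, so the equation is elliptic.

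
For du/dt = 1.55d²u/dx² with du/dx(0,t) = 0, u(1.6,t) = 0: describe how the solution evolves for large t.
u → 0. Heat escapes through the Dirichlet boundary.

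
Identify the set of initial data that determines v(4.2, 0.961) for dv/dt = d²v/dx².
The entire real line. The heat equation has infinite propagation speed: any initial disturbance instantly affects all points (though exponentially small far away).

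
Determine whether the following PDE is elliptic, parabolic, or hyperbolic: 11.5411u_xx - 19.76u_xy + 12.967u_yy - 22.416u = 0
Coefficients: A = 11.5411, B = -19.76, C = 12.967. B² - 4AC = -208.1561748, which is negative, so the equation is elliptic.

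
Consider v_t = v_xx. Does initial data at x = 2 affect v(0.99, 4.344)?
Yes, for any finite x. The heat equation has infinite propagation speed, so all initial data affects all points at any t > 0.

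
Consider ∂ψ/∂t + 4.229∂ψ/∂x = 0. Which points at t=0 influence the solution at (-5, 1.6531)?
A single point: x = -11.9909599. The characteristic through (-5, 1.6531) is x - 4.229t = const, so x = -5 - 4.229·1.6531 = -11.9909599.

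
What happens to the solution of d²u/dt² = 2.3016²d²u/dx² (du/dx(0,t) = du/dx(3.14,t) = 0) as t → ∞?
u oscillates about a mean that drifts linearly in t (generically unbounded; no decay). There is no damping, so the nonconstant modes persist as standing waves (energy conserved, no decay). But with Neumann conditions at both ends the constant mode has eigenvalue 0: the spatial mean M(t) of u satisfies M'' = 0, so M(t) = M(0) + M'(0)·t. Unless the initial velocity has zero mean (∫u_t(x,0)dx = 0), the solution grows linearly in t (unbounded, though not exponentially); if it does have zero mean, the solution stays bounded and simply oscillates.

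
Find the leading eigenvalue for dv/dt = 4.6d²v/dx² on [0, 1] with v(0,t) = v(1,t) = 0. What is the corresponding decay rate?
Eigenvalues: λₙ = 4.6n²π².
First three modes:
  n=1: λ₁ = 4.6π² ≈ 45.4
  n=2: λ₂ = 18.4π² ≈ 181.601 (4× faster decay)
  n=3: λ₃ = 41.4π² ≈ 408.602 (9× faster decay)
As t → ∞, higher modes decay exponentially faster. The n=1 mode dominates: v ~ c₁ sin(πx) e^{-λ₁t}.
Decay rate: λ₁ = 4.6π² ≈ 45.4.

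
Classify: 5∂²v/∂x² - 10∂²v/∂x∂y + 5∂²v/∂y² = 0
Parabolic (discriminant = 0).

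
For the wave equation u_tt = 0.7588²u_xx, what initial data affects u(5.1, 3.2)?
Domain of dependence: [2.67184, 7.52816]. Signals travel at speed 0.7588, so data within |x - 5.1| ≤ 0.7588·3.2 = 2.42816 can reach the point.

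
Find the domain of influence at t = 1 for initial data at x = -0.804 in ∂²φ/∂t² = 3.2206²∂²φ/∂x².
Domain of influence: [-4.0246, 2.4166]. Data at x = -0.804 spreads outward at speed 3.2206.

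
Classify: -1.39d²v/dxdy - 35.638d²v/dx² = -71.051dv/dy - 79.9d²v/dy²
Rewriting in standard form: -35.638d²v/dx² - 1.39d²v/dxdy + 79.9d²v/dy² + 71.051dv/dy = 0. Hyperbolic (discriminant = 11391.8369).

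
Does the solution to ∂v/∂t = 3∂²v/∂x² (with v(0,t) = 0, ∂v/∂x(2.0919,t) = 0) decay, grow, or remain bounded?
v → 0. Heat escapes through the Dirichlet boundary.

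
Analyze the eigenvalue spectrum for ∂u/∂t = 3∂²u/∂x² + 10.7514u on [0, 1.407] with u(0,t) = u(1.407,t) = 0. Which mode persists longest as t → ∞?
Eigenvalues: λₙ = 3n²π²/1.407² - 10.7514.
First three modes:
  n=1: λ₁ = 3π²/1.407² - 10.7514 ≈ 4.205
  n=2: λ₂ = 12π²/1.407² - 10.7514 ≈ 49.075
  n=3: λ₃ = 27π²/1.407² - 10.7514 ≈ 123.858
Since 3π²/1.407² ≈ 14.957 > 10.7514, all λₙ > 0.
The n=1 mode decays slowest → dominates as t → ∞.
Asymptotic: u ~ c₁ sin(πx/1.407) e^{-λ₁t} with decay rate λ₁ ≈ 4.205.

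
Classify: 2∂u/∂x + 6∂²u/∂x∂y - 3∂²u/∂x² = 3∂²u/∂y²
Rewriting in standard form: -3∂²u/∂x² + 6∂²u/∂x∂y - 3∂²u/∂y² + 2∂u/∂x = 0. Parabolic (discriminant = 0).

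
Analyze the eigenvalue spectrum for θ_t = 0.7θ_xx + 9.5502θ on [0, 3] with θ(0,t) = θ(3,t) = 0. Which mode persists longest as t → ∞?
Eigenvalues: λₙ = 0.7n²π²/3² - 9.5502.
First three modes:
  n=1: λ₁ = 0.7π²/3² - 9.5502 ≈ -8.783
  n=2: λ₂ = 2.8π²/3² - 9.5502 ≈ -6.48
  n=3: λ₃ = 6.3π²/3² - 9.5502 ≈ -2.641
Since 0.7π²/3² ≈ 0.768 < 9.5502, λ₁ < 0.
The n=1 mode grows fastest (−λₙ is largest for n=1) → dominates.
Asymptotic: θ ~ c₁ sin(πx/3) e^{8.783t} (exponential growth at rate −λ₁ ≈ 8.783).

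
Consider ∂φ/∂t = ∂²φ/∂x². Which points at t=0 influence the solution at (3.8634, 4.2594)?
The entire real line. The heat equation has infinite propagation speed: any initial disturbance instantly affects all points (though exponentially small far away).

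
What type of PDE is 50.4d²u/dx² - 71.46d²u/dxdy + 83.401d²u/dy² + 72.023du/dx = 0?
With A = 50.4, B = -71.46, C = 83.401, the discriminant is -11707.11. This is an elliptic PDE.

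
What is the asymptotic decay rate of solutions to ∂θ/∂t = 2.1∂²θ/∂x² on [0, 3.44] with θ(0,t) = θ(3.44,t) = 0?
Eigenvalues: λₙ = 2.1n²π²/3.44².
First three modes:
  n=1: λ₁ = 2.1π²/3.44² ≈ 1.751
  n=2: λ₂ = 8.4π²/3.44² ≈ 7.006 (4× faster decay)
  n=3: λ₃ = 18.9π²/3.44² ≈ 15.763 (9× faster decay)
As t → ∞, higher modes decay exponentially faster. The n=1 mode dominates: θ ~ c₁ sin(πx/3.44) e^{-λ₁t}.
Decay rate: λ₁ = 2.1π²/3.44² ≈ 1.751.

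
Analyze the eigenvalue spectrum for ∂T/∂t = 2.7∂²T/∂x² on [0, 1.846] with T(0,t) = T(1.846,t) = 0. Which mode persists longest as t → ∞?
Eigenvalues: λₙ = 2.7n²π²/1.846².
First three modes:
  n=1: λ₁ = 2.7π²/1.846² ≈ 7.82
  n=2: λ₂ = 10.8π²/1.846² ≈ 31.28 (4× faster decay)
  n=3: λ₃ = 24.3π²/1.846² ≈ 70.379 (9× faster decay)
As t → ∞, higher modes decay exponentially faster. The n=1 mode dominates: T ~ c₁ sin(πx/1.846) e^{-λ₁t}.
Decay rate: λ₁ = 2.7π²/1.846² ≈ 7.82.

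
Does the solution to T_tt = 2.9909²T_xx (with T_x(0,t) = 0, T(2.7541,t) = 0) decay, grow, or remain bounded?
T oscillates (no decay). Energy is conserved; the solution oscillates indefinitely as standing waves.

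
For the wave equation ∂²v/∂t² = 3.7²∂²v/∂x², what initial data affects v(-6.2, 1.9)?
Domain of dependence: [-13.23, 0.83]. Signals travel at speed 3.7, so data within |x - -6.2| ≤ 3.7·1.9 = 7.03 can reach the point.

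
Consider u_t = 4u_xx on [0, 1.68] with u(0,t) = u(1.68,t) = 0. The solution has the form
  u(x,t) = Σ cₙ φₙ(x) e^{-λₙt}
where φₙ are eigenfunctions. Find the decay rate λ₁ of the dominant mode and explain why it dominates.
Eigenvalues: λₙ = 4n²π²/1.68².
First three modes:
  n=1: λ₁ = 4π²/1.68² ≈ 13.988
  n=2: λ₂ = 16π²/1.68² ≈ 55.95 (4× faster decay)
  n=3: λ₃ = 36π²/1.68² ≈ 125.888 (9× faster decay)
As t → ∞, higher modes decay exponentially faster. The n=1 mode dominates: u ~ c₁ sin(πx/1.68) e^{-λ₁t}.
Decay rate: λ₁ = 4π²/1.68² ≈ 13.988.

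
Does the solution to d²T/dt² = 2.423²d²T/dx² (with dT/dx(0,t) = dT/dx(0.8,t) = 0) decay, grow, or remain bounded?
T oscillates about a mean that drifts linearly in t (generically unbounded; no decay). There is no damping, so the nonconstant modes persist as standing waves (energy conserved, no decay). But with Neumann conditions at both ends the constant mode has eigenvalue 0: the spatial mean M(t) of T satisfies M'' = 0, so M(t) = M(0) + M'(0)·t. Unless the initial velocity has zero mean (∫T_t(x,0)dx = 0), the solution grows linearly in t (unbounded, though not exponentially); if it does have zero mean, the solution stays bounded and simply oscillates.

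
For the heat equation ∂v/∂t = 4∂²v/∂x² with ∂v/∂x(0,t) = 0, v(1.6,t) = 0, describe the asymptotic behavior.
v → 0. Heat escapes through the Dirichlet boundary.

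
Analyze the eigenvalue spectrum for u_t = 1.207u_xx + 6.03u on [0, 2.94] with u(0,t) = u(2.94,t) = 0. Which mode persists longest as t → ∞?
Eigenvalues: λₙ = 1.207n²π²/2.94² - 6.03.
First three modes:
  n=1: λ₁ = 1.207π²/2.94² - 6.03 ≈ -4.652
  n=2: λ₂ = 4.828π²/2.94² - 6.03 ≈ -0.517
  n=3: λ₃ = 10.863π²/2.94² - 6.03 ≈ 6.374
Since 1.207π²/2.94² ≈ 1.378 < 6.03, λ₁ < 0.
The n=1 mode grows fastest (−λₙ is largest for n=1) → dominates.
Asymptotic: u ~ c₁ sin(πx/2.94) e^{4.652t} (exponential growth at rate −λ₁ ≈ 4.652).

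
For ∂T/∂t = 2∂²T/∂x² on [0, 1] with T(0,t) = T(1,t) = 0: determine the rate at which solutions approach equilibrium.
Eigenvalues: λₙ = 2n²π².
First three modes:
  n=1: λ₁ = 2π² ≈ 19.739
  n=2: λ₂ = 8π² ≈ 78.957 (4× faster decay)
  n=3: λ₃ = 18π² ≈ 177.653 (9× faster decay)
As t → ∞, higher modes decay exponentially faster. The n=1 mode dominates: T ~ c₁ sin(πx) e^{-λ₁t}.
Decay rate: λ₁ = 2π² ≈ 19.739.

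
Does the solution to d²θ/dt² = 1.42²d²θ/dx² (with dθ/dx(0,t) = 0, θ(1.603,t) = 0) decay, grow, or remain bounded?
θ oscillates (no decay). Energy is conserved; the solution oscillates indefinitely as standing waves.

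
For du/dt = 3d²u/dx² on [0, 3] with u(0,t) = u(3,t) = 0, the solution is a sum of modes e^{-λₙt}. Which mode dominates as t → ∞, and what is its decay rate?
Eigenvalues: λₙ = 3n²π²/3².
First three modes:
  n=1: λ₁ = 3π²/3² ≈ 3.29
  n=2: λ₂ = 12π²/3² ≈ 13.159 (4× faster decay)
  n=3: λ₃ = 27π²/3² ≈ 29.609 (9× faster decay)
As t → ∞, higher modes decay exponentially faster. The n=1 mode dominates: u ~ c₁ sin(πx/3) e^{-λ₁t}.
Decay rate: λ₁ = 3π²/3² ≈ 3.29.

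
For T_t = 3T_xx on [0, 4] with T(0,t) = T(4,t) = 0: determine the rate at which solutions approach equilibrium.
Eigenvalues: λₙ = 3n²π²/4².
First three modes:
  n=1: λ₁ = 3π²/4² ≈ 1.851
  n=2: λ₂ = 12π²/4² ≈ 7.402 (4× faster decay)
  n=3: λ₃ = 27π²/4² ≈ 16.655 (9× faster decay)
As t → ∞, higher modes decay exponentially faster. The n=1 mode dominates: T ~ c₁ sin(πx/4) e^{-λ₁t}.
Decay rate: λ₁ = 3π²/4² ≈ 1.851.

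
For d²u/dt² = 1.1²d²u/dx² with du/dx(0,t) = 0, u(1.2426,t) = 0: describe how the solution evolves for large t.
u oscillates (no decay). Energy is conserved; the solution oscillates indefinitely as standing waves.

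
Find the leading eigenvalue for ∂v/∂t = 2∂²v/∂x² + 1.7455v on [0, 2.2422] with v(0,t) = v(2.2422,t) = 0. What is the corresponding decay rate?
Eigenvalues: λₙ = 2n²π²/2.2422² - 1.7455.
First three modes:
  n=1: λ₁ = 2π²/2.2422² - 1.7455 ≈ 2.181
  n=2: λ₂ = 8π²/2.2422² - 1.7455 ≈ 13.96
  n=3: λ₃ = 18π²/2.2422² - 1.7455 ≈ 33.591
Since 2π²/2.2422² ≈ 3.926 > 1.7455, all λₙ > 0.
The n=1 mode decays slowest → dominates as t → ∞.
Asymptotic: v ~ c₁ sin(πx/2.2422) e^{-λ₁t} with decay rate λ₁ ≈ 2.181.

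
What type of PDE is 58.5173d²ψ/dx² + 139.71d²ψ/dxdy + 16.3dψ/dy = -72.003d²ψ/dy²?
Rewriting in standard form: 58.5173d²ψ/dx² + 139.71d²ψ/dxdy + 72.003d²ψ/dy² + 16.3dψ/dy = 0. With A = 58.5173, B = 139.71, C = 72.003, the discriminant is 2665.1994924. This is a hyperbolic PDE.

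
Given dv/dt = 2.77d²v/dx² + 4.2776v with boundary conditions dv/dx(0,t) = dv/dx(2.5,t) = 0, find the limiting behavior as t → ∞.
v grows unboundedly. With Neumann BCs the constant mode has diffusion eigenvalue 0, so any r > 0 makes it grow like e^(4.2776t); solution grows exponentially.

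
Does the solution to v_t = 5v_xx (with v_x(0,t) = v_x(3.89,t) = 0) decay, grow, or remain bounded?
v → constant (steady state). Heat is conserved (no flux at boundaries); solution approaches the spatial average.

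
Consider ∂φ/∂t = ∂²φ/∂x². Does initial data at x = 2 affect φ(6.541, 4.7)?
Yes, for any finite x. The heat equation has infinite propagation speed, so all initial data affects all points at any t > 0.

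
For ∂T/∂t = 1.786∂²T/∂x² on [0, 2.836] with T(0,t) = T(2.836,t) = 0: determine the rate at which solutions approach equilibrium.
Eigenvalues: λₙ = 1.786n²π²/2.836².
First three modes:
  n=1: λ₁ = 1.786π²/2.836² ≈ 2.192
  n=2: λ₂ = 7.144π²/2.836² ≈ 8.767 (4× faster decay)
  n=3: λ₃ = 16.074π²/2.836² ≈ 19.725 (9× faster decay)
As t → ∞, higher modes decay exponentially faster. The n=1 mode dominates: T ~ c₁ sin(πx/2.836) e^{-λ₁t}.
Decay rate: λ₁ = 1.786π²/2.836² ≈ 2.192.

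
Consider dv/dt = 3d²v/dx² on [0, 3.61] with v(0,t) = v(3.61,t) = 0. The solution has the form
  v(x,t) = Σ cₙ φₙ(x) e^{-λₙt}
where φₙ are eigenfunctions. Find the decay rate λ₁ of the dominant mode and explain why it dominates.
Eigenvalues: λₙ = 3n²π²/3.61².
First three modes:
  n=1: λ₁ = 3π²/3.61² ≈ 2.272
  n=2: λ₂ = 12π²/3.61² ≈ 9.088 (4× faster decay)
  n=3: λ₃ = 27π²/3.61² ≈ 20.448 (9× faster decay)
As t → ∞, higher modes decay exponentially faster. The n=1 mode dominates: v ~ c₁ sin(πx/3.61) e^{-λ₁t}.
Decay rate: λ₁ = 3π²/3.61² ≈ 2.272.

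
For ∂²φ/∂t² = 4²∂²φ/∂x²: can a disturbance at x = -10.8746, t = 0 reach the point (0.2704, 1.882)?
No. The domain of dependence is [-7.2576, 7.7984], and -10.8746 is outside this interval.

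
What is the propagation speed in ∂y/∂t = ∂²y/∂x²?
Infinite. The heat equation is parabolic, not hyperbolic, so disturbances propagate instantly.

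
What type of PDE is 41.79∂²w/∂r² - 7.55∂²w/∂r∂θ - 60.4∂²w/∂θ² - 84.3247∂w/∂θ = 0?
With A = 41.79, B = -7.55, C = -60.4, the discriminant is 10153.4665. This is a hyperbolic PDE.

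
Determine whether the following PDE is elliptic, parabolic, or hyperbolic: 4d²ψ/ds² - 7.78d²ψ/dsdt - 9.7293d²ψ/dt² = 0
Coefficients: A = 4, B = -7.78, C = -9.7293. B² - 4AC = 216.1972, which is positive, so the equation is hyperbolic.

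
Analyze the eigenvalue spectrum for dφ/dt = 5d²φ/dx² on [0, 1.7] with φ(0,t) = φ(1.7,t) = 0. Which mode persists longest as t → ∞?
Eigenvalues: λₙ = 5n²π²/1.7².
First three modes:
  n=1: λ₁ = 5π²/1.7² ≈ 17.075
  n=2: λ₂ = 20π²/1.7² ≈ 68.302 (4× faster decay)
  n=3: λ₃ = 45π²/1.7² ≈ 153.679 (9× faster decay)
As t → ∞, higher modes decay exponentially faster. The n=1 mode dominates: φ ~ c₁ sin(πx/1.7) e^{-λ₁t}.
Decay rate: λ₁ = 5π²/1.7² ≈ 17.075.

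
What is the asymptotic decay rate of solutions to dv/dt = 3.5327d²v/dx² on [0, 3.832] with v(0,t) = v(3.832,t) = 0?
Eigenvalues: λₙ = 3.5327n²π²/3.832².
First three modes:
  n=1: λ₁ = 3.5327π²/3.832² ≈ 2.374
  n=2: λ₂ = 14.1308π²/3.832² ≈ 9.498 (4× faster decay)
  n=3: λ₃ = 31.7943π²/3.832² ≈ 21.37 (9× faster decay)
As t → ∞, higher modes decay exponentially faster. The n=1 mode dominates: v ~ c₁ sin(πx/3.832) e^{-λ₁t}.
Decay rate: λ₁ = 3.5327π²/3.832² ≈ 2.374.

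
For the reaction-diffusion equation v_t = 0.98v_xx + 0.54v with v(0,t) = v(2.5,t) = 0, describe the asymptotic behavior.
v → 0. Diffusion dominates reaction (r=0.54 < κπ²/L²≈1.55); solution decays.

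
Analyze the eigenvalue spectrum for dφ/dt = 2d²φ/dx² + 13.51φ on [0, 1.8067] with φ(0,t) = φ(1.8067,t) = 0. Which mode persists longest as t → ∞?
Eigenvalues: λₙ = 2n²π²/1.8067² - 13.51.
First three modes:
  n=1: λ₁ = 2π²/1.8067² - 13.51 ≈ -7.463
  n=2: λ₂ = 8π²/1.8067² - 13.51 ≈ 10.679
  n=3: λ₃ = 18π²/1.8067² - 13.51 ≈ 40.915
Since 2π²/1.8067² ≈ 6.047 < 13.51, λ₁ < 0.
The n=1 mode grows fastest (−λₙ is largest for n=1) → dominates.
Asymptotic: φ ~ c₁ sin(πx/1.8067) e^{7.463t} (exponential growth at rate −λ₁ ≈ 7.463).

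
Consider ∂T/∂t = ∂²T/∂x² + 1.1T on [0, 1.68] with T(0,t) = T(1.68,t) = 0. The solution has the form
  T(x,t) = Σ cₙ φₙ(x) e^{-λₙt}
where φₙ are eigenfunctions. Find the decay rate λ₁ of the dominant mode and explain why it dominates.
Eigenvalues: λₙ = n²π²/1.68² - 1.1.
First three modes:
  n=1: λ₁ = π²/1.68² - 1.1 ≈ 2.397
  n=2: λ₂ = 4π²/1.68² - 1.1 ≈ 12.888
  n=3: λ₃ = 9π²/1.68² - 1.1 ≈ 30.372
Since π²/1.68² ≈ 3.497 > 1.1, all λₙ > 0.
The n=1 mode decays slowest → dominates as t → ∞.
Asymptotic: T ~ c₁ sin(πx/1.68) e^{-λ₁t} with decay rate λ₁ ≈ 2.397.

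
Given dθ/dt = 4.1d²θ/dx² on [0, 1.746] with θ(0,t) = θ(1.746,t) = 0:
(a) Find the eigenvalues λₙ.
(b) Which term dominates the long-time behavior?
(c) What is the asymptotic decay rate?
Eigenvalues: λₙ = 4.1n²π²/1.746².
First three modes:
  n=1: λ₁ = 4.1π²/1.746² ≈ 13.274
  n=2: λ₂ = 16.4π²/1.746² ≈ 53.095 (4× faster decay)
  n=3: λ₃ = 36.9π²/1.746² ≈ 119.464 (9× faster decay)
As t → ∞, higher modes decay exponentially faster. The n=1 mode dominates: θ ~ c₁ sin(πx/1.746) e^{-λ₁t}.
Decay rate: λ₁ = 4.1π²/1.746² ≈ 13.274.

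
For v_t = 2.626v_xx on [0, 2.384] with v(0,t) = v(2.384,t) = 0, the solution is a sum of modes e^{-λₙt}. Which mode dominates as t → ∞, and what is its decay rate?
Eigenvalues: λₙ = 2.626n²π²/2.384².
First three modes:
  n=1: λ₁ = 2.626π²/2.384² ≈ 4.56
  n=2: λ₂ = 10.504π²/2.384² ≈ 18.241 (4× faster decay)
  n=3: λ₃ = 23.634π²/2.384² ≈ 41.042 (9× faster decay)
As t → ∞, higher modes decay exponentially faster. The n=1 mode dominates: v ~ c₁ sin(πx/2.384) e^{-λ₁t}.
Decay rate: λ₁ = 2.626π²/2.384² ≈ 4.56.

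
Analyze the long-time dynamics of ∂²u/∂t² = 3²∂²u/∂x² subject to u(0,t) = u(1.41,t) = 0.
Long-time behavior: u oscillates (no decay). Energy is conserved; the solution oscillates indefinitely as standing waves.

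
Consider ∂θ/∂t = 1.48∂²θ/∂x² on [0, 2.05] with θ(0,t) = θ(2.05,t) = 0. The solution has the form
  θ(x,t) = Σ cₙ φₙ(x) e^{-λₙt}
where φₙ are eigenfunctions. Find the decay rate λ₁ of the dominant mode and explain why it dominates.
Eigenvalues: λₙ = 1.48n²π²/2.05².
First three modes:
  n=1: λ₁ = 1.48π²/2.05² ≈ 3.476
  n=2: λ₂ = 5.92π²/2.05² ≈ 13.903 (4× faster decay)
  n=3: λ₃ = 13.32π²/2.05² ≈ 31.282 (9× faster decay)
As t → ∞, higher modes decay exponentially faster. The n=1 mode dominates: θ ~ c₁ sin(πx/2.05) e^{-λ₁t}.
Decay rate: λ₁ = 1.48π²/2.05² ≈ 3.476.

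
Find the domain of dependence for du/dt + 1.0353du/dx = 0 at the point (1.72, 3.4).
A single point: x = -1.80002. The characteristic through (1.72, 3.4) is x - 1.0353t = const, so x = 1.72 - 1.0353·3.4 = -1.80002.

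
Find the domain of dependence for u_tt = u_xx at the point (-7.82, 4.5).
Domain of dependence: [-12.32, -3.32]. Signals travel at speed 1, so data within |x - -7.82| ≤ 1·4.5 = 4.5 can reach the point.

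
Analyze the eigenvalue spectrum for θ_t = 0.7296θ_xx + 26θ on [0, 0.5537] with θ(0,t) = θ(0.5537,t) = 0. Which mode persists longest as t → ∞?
Eigenvalues: λₙ = 0.7296n²π²/0.5537² - 26.
First three modes:
  n=1: λ₁ = 0.7296π²/0.5537² - 26 ≈ -2.513
  n=2: λ₂ = 2.9184π²/0.5537² - 26 ≈ 67.95
  n=3: λ₃ = 6.5664π²/0.5537² - 26 ≈ 185.387
Since 0.7296π²/0.5537² ≈ 23.487 < 26, λ₁ < 0.
The n=1 mode grows fastest (−λₙ is largest for n=1) → dominates.
Asymptotic: θ ~ c₁ sin(πx/0.5537) e^{2.513t} (exponential growth at rate −λ₁ ≈ 2.513).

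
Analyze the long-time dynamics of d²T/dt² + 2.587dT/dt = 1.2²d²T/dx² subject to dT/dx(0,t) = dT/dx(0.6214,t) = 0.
Long-time behavior: T → constant (steady state). Damping (γ=2.587) dissipates the nonconstant modes; with Neumann BCs the spatial average obeys M''+γM'=0 and tends to a finite limit.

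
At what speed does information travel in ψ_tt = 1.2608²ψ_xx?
Speed = 1.2608. Information travels along characteristics x = x₀ ± 1.2608t.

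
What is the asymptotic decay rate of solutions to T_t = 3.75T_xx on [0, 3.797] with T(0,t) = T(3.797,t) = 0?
Eigenvalues: λₙ = 3.75n²π²/3.797².
First three modes:
  n=1: λ₁ = 3.75π²/3.797² ≈ 2.567
  n=2: λ₂ = 15π²/3.797² ≈ 10.269 (4× faster decay)
  n=3: λ₃ = 33.75π²/3.797² ≈ 23.104 (9× faster decay)
As t → ∞, higher modes decay exponentially faster. The n=1 mode dominates: T ~ c₁ sin(πx/3.797) e^{-λ₁t}.
Decay rate: λ₁ = 3.75π²/3.797² ≈ 2.567.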